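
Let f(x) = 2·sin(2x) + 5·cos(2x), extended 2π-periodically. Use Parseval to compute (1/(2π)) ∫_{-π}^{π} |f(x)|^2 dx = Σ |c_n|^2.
Σ |c_n|^2 = 29/2

Expand |f|^2 and use orthogonality of {sin(nx), cos(mx)} on [-π, π]:
  ∫_{-π}^{π} sin(nx)^2 dx = π, ∫ cos(mx)^2 dx = π, and cross terms integrate to 0.
So ∫_{-π}^{π} f(x)^2 dx = 2^2 · π + 5^2 · π = (4 + 25)π.
Divide by 2π: (4 + 25)/2 = 29/2.
By Parseval, this equals Σ |c_n|^2.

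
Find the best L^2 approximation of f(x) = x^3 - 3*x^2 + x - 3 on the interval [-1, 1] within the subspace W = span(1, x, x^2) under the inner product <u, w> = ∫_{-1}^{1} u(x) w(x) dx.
g(x) = -3*x^2 + 8*x/5 - 3

The best approximation g ∈ W is the orthogonal projection of f onto W. Writing g = a_0 + a_1 x + a_2 x^2, the coefficients solve the normal equations G · a = b where
  G_{ij} = <φ_i, φ_j> and b_i = <f, φ_i>, with φ_0 = 1, φ_1 = x, φ_2 = x^2.
G =
  [2, 0, 2/3]
  [0, 2/3, 0]
  [2/3, 0, 2/5],
b = (-8, 16/15, -16/5).
Solving gives a_0 = -3, a_1 = 8/5, a_2 = -3, so
  g(x) = -3*x^2 + 8*x/5 - 3.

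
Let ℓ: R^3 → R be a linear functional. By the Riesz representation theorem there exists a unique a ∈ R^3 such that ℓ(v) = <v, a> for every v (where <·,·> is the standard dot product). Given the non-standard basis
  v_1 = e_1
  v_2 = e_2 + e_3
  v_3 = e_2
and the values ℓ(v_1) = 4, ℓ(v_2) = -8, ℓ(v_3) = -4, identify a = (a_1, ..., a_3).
a = (4, -4, -4)

Write a = (a_1, ..., a_3) in the standard basis. For each basis vector v_i, ℓ(v_i) = <v_i, a> is a linear equation in the a_j's. Collect the n equations into a matrix system V a = ℓ, where row i of V is v_i (expressed in the standard basis). Since V is invertible (lower-triangular with 1s on the diagonal, up to permutation), solve by back-substitution:
  V =
[[1, 0, 0],
 [0, 1, 1],
 [0, 1, 0]]
  V a = (4, -8, -4)
Solving gives a = (4, -4, -4).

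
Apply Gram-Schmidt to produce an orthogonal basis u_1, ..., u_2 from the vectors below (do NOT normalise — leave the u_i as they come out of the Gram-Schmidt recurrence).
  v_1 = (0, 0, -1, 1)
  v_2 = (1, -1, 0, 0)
Orthogonal basis:
  u_1 = (0, 0, -1, 1)
  u_2 = (1, -1, 0, 0)

Apply the Gram-Schmidt recurrence
  u_1 = v_1
  u_i = v_i − Σ_{j<i} ((v_i · u_j) / (u_j · u_j)) · u_j.

Step by step this gives:
  u_1 = (0, 0, -1, 1)
  u_2 = (1, -1, 0, 0)

Orthogonality check:
  u_2 · u_1 = 0 (should be 0)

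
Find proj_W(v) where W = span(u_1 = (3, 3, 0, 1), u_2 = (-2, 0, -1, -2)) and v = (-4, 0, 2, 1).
proj_W(v) = (-177/107, -201/107, 12/107, -43/107)

Set up U = [u_1 | ... | u_2] ∈ R^(4×2). The projector onto W = col(U) is P = U (U^T U)^(-1) U^T.
Compute U^T U =
  [19, -8]
  [-8, 9],
and U^T v = (-11, 4).
Solve U^T U · c = U^T v for the coefficients: c = (-67/107, -12/107). The projection is proj_W(v) = U c.
Check: (v - proj_W(v)) · u_1 = 0  (should be 0).
Check: (v - proj_W(v)) · u_2 = 0  (should be 0).
Result: proj_W(v) = (-177/107, -201/107, 12/107, -43/107).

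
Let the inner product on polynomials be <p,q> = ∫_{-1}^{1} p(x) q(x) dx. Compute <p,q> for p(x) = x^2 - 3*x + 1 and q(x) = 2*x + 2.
<p,q> = 4/3

Expand the product: p(x)·q(x) = 2*x^3 - 4*x^2 - 4*x + 2.
∫_{-1}^{1} of each monomial x^k gives [2/(k+1) if k even, 0 if k odd]. Integrating term-by-term (or equivalently evaluating the antiderivative F(x) = x^4/2 - 4*x^3/3 - 2*x^2 + 2*x at the endpoints):
  F(1) − F(−1) = -5/6 − (-13/6) = 4/3.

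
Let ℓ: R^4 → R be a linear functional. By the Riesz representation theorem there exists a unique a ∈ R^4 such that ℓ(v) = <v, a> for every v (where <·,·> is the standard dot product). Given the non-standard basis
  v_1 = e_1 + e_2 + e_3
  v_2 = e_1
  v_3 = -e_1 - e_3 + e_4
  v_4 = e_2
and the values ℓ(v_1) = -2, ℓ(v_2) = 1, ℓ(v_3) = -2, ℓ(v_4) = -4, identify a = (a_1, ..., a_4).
a = (1, -4, 1, 0)

Write a = (a_1, ..., a_4) in the standard basis. For each basis vector v_i, ℓ(v_i) = <v_i, a> is a linear equation in the a_j's. Collect the n equations into a matrix system V a = ℓ, where row i of V is v_i (expressed in the standard basis). Since V is invertible (lower-triangular with 1s on the diagonal, up to permutation), solve by back-substitution:
  V =
[[1, 1, 1, 0],
 [1, 0, 0, 0],
 [-1, 0, -1, 1],
 [0, 1, 0, 0]]
  V a = (-2, 1, -2, -4)
Solving gives a = (1, -4, 1, 0).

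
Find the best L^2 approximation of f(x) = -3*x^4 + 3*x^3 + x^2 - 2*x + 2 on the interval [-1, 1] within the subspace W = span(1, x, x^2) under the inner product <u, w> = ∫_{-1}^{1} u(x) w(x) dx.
g(x) = -11*x^2/7 - x/5 + 79/35

The best approximation g ∈ W is the orthogonal projection of f onto W. Writing g = a_0 + a_1 x + a_2 x^2, the coefficients solve the normal equations G · a = b where
  G_{ij} = <φ_i, φ_j> and b_i = <f, φ_i>, with φ_0 = 1, φ_1 = x, φ_2 = x^2.
G =
  [2, 0, 2/3]
  [0, 2/3, 0]
  [2/3, 0, 2/5],
b = (52/15, -2/15, 92/105).
Solving gives a_0 = 79/35, a_1 = -1/5, a_2 = -11/7, so
  g(x) = -11*x^2/7 - x/5 + 79/35.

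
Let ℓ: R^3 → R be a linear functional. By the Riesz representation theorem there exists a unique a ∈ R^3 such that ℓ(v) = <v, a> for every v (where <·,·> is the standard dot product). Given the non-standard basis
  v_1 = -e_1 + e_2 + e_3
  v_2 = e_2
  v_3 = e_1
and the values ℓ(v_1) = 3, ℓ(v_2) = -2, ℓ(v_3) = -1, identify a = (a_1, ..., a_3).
a = (-1, -2, 4)

Write a = (a_1, ..., a_3) in the standard basis. For each basis vector v_i, ℓ(v_i) = <v_i, a> is a linear equation in the a_j's. Collect the n equations into a matrix system V a = ℓ, where row i of V is v_i (expressed in the standard basis). Since V is invertible (lower-triangular with 1s on the diagonal, up to permutation), solve by back-substitution:
  V =
[[-1, 1, 1],
 [0, 1, 0],
 [1, 0, 0]]
  V a = (3, -2, -1)
Solving gives a = (-1, -2, 4).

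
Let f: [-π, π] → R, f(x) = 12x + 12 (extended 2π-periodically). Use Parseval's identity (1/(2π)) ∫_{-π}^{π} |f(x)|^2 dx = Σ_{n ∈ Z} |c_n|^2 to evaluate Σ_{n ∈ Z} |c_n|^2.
Σ |c_n|^2 = 48π^2 + 144

Expand and integrate term by term over [-π, π]:
  ∫ (12x)^2 dx = 144·(2π^3/3); ∫ 2·12·(12)·x dx = 0 (odd integrand); ∫ 12^2 dx = 144·2π.
So (1/(2π)) ∫_{-π}^{π} (12x + 12)^2 dx = 144π^2/3 + 144 = 48π^2 + 144.
Parseval ⇒ Σ |c_n|^2 = 48π^2 + 144.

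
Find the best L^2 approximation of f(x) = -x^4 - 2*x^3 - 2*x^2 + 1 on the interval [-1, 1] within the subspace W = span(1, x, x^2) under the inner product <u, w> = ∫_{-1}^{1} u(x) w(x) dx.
g(x) = -20*x^2/7 - 6*x/5 + 38/35

The best approximation g ∈ W is the orthogonal projection of f onto W. Writing g = a_0 + a_1 x + a_2 x^2, the coefficients solve the normal equations G · a = b where
  G_{ij} = <φ_i, φ_j> and b_i = <f, φ_i>, with φ_0 = 1, φ_1 = x, φ_2 = x^2.
G =
  [2, 0, 2/3]
  [0, 2/3, 0]
  [2/3, 0, 2/5],
b = (4/15, -4/5, -44/105).
Solving gives a_0 = 38/35, a_1 = -6/5, a_2 = -20/7, so
  g(x) = -20*x^2/7 - 6*x/5 + 38/35.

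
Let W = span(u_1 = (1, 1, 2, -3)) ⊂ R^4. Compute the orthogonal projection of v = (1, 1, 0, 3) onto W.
proj_W(v) = (-7/15, -7/15, -14/15, 7/5)

Set up U = [u_1 | ... | u_1] ∈ R^(4×1). The projector onto W = col(U) is P = U (U^T U)^(-1) U^T.
Compute U^T U =
  [15],
and U^T v = (-7).
Solve U^T U · c = U^T v for the coefficients: c = (-7/15). The projection is proj_W(v) = U c.
Check: (v - proj_W(v)) · u_1 = 0  (should be 0).
Result: proj_W(v) = (-7/15, -7/15, -14/15, 7/5).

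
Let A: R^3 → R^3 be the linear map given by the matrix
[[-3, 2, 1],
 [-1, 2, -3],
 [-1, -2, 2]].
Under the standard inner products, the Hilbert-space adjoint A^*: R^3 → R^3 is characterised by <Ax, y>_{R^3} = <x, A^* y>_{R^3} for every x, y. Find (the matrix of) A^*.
A^* = A^T =
[[-3, -1, -1],
 [2, 2, -2],
 [1, -3, 2]]

For real matrices with standard dot products, the defining identity <Ax, y> = <x, A^* y> gives (Ax)^T y = x^T (A^*) y, i.e. x^T A^T y = x^T (A^*) y. Since this holds for all x, y, we must have A^* = A^T. Therefore
A^* =
[[-3, -1, -1],
 [2, 2, -2],
 [1, -3, 2]].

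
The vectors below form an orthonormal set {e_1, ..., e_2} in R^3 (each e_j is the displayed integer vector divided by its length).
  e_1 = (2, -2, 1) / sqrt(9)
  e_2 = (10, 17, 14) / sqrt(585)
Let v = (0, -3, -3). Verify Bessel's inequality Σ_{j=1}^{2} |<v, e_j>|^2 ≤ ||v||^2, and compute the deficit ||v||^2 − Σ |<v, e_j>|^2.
Σ |<v, e_j>|^2 = 1026/65; ||v||^2 = 18; deficit = 144/65

Write each e_j = u_j / sqrt(<u_j, u_j>) where u_j is the displayed integer vector. Then <v, e_j> = <v, u_j> / sqrt(<u_j, u_j>), so |<v, e_j>|^2 = <v, u_j>^2 / <u_j, u_j>.
Coefficients: <v, e_1> = 3/sqrt(9), <v, e_2> = -93/sqrt(585).
Square and sum: Σ |<v, e_j>|^2 = 1026/65.
Compute ||v||^2 = v·v = 18.
Deficit = 18 − 1026/65 = 144/65 ≥ 0, confirming Bessel's inequality. (The deficit equals ||v − Σ <v,e_j> e_j||^2, the squared distance from v to span{e_j}.)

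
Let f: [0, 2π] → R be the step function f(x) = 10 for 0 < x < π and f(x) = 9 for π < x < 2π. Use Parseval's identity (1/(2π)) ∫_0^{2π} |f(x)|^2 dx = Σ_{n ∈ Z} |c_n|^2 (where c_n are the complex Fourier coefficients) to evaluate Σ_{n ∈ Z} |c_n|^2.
Σ |c_n|^2 = 181/2

Parseval equates the L^2 energy of f (normalised by 1/(2π)) with the ℓ^2 sum of its Fourier coefficients: (1/(2π)) ∫_0^{2π} |f|^2 = Σ |c_n|^2.
Compute the left side: (1/(2π)) [∫_0^π 10^2 dx + ∫_π^{2π} 9^2 dx] = (1/(2π)) · (100π + 81π) = (100 + 81)/2 = 181/2.
So Σ_{n ∈ Z} |c_n|^2 = 181/2.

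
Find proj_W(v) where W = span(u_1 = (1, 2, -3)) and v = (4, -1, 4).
proj_W(v) = (-5/7, -10/7, 15/7)

Set up U = [u_1 | ... | u_1] ∈ R^(3×1). The projector onto W = col(U) is P = U (U^T U)^(-1) U^T.
Compute U^T U =
  [14],
and U^T v = (-10).
Solve U^T U · c = U^T v for the coefficients: c = (-5/7). The projection is proj_W(v) = U c.
Check: (v - proj_W(v)) · u_1 = 0  (should be 0).
Result: proj_W(v) = (-5/7, -10/7, 15/7).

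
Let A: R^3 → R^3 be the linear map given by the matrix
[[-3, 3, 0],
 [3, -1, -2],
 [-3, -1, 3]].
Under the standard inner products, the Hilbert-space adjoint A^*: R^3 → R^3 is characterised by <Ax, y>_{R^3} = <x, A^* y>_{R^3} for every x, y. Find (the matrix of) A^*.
A^* = A^T =
[[-3, 3, -3],
 [3, -1, -1],
 [0, -2, 3]]

For real matrices with standard dot products, the defining identity <Ax, y> = <x, A^* y> gives (Ax)^T y = x^T (A^*) y, i.e. x^T A^T y = x^T (A^*) y. Since this holds for all x, y, we must have A^* = A^T. Therefore
A^* =
[[-3, 3, -3],
 [3, -1, -1],
 [0, -2, 3]].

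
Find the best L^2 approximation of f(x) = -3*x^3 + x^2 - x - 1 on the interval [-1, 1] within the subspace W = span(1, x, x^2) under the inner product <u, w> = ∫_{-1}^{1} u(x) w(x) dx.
g(x) = x^2 - 14*x/5 - 1

The best approximation g ∈ W is the orthogonal projection of f onto W. Writing g = a_0 + a_1 x + a_2 x^2, the coefficients solve the normal equations G · a = b where
  G_{ij} = <φ_i, φ_j> and b_i = <f, φ_i>, with φ_0 = 1, φ_1 = x, φ_2 = x^2.
G =
  [2, 0, 2/3]
  [0, 2/3, 0]
  [2/3, 0, 2/5],
b = (-4/3, -28/15, -4/15).
Solving gives a_0 = -1, a_1 = -14/5, a_2 = 1, so
  g(x) = x^2 - 14*x/5 - 1.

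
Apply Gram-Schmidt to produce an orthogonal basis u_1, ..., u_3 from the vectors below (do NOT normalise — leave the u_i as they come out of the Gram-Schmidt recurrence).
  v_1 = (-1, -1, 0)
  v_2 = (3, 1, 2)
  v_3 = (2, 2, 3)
Orthogonal basis:
  u_1 = (-1, -1, 0)
  u_2 = (1, -1, 2)
  u_3 = (-1, 1, 1)

Apply the Gram-Schmidt recurrence
  u_1 = v_1
  u_i = v_i − Σ_{j<i} ((v_i · u_j) / (u_j · u_j)) · u_j.

Step by step this gives:
  u_1 = (-1, -1, 0)
  u_2 = (1, -1, 2)
  u_3 = (-1, 1, 1)

Orthogonality check:
  u_2 · u_1 = 0 (should be 0)
  u_3 · u_1 = 0 (should be 0)
  u_3 · u_2 = 0 (should be 0)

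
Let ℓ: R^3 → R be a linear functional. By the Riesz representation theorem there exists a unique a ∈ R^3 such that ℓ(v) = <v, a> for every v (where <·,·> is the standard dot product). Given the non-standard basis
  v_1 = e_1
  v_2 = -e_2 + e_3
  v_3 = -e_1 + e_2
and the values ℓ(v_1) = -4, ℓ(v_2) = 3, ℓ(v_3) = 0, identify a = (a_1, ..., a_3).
a = (-4, -4, -1)

Write a = (a_1, ..., a_3) in the standard basis. For each basis vector v_i, ℓ(v_i) = <v_i, a> is a linear equation in the a_j's. Collect the n equations into a matrix system V a = ℓ, where row i of V is v_i (expressed in the standard basis). Since V is invertible (lower-triangular with 1s on the diagonal, up to permutation), solve by back-substitution:
  V =
[[1, 0, 0],
 [0, -1, 1],
 [-1, 1, 0]]
  V a = (-4, 3, 0)
Solving gives a = (-4, -4, -1).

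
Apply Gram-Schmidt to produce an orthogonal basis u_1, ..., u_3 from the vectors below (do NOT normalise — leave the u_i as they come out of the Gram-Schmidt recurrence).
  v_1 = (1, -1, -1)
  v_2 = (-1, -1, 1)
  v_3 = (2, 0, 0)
Orthogonal basis:
  u_1 = (1, -1, -1)
  u_2 = (-2/3, -4/3, 2/3)
  u_3 = (1, 0, 1)

Apply the Gram-Schmidt recurrence
  u_1 = v_1
  u_i = v_i − Σ_{j<i} ((v_i · u_j) / (u_j · u_j)) · u_j.

Step by step this gives:
  u_1 = (1, -1, -1)
  u_2 = (-2/3, -4/3, 2/3)
  u_3 = (1, 0, 1)

Orthogonality check:
  u_2 · u_1 = 0 (should be 0)
  u_3 · u_1 = 0 (should be 0)
  u_3 · u_2 = 0 (should be 0)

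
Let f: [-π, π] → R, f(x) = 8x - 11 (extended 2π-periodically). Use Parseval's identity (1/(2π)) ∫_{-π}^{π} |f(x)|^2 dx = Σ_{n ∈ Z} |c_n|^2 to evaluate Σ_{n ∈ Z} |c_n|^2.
Σ |c_n|^2 = 64π^2/3 + 121

Expand and integrate term by term over [-π, π]:
  ∫ (8x)^2 dx = 64·(2π^3/3); ∫ 2·8·(-11)·x dx = 0 (odd integrand); ∫ (-11)^2 dx = 121·2π.
So (1/(2π)) ∫_{-π}^{π} (8x - 11)^2 dx = 64π^2/3 + 121 = 64π^2/3 + 121.
Parseval ⇒ Σ |c_n|^2 = 64π^2/3 + 121.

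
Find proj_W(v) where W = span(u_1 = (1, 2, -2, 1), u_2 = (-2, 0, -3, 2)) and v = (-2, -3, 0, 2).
proj_W(v) = (-191/67, -150/67, -24/67, 41/67)

Set up U = [u_1 | ... | u_2] ∈ R^(4×2). The projector onto W = col(U) is P = U (U^T U)^(-1) U^T.
Compute U^T U =
  [10, 6]
  [6, 17],
and U^T v = (-6, 8).
Solve U^T U · c = U^T v for the coefficients: c = (-75/67, 58/67). The projection is proj_W(v) = U c.
Check: (v - proj_W(v)) · u_1 = 0  (should be 0).
Check: (v - proj_W(v)) · u_2 = 0  (should be 0).
Result: proj_W(v) = (-191/67, -150/67, -24/67, 41/67).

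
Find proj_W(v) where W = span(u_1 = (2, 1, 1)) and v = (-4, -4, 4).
proj_W(v) = (-8/3, -4/3, -4/3)

Set up U = [u_1 | ... | u_1] ∈ R^(3×1). The projector onto W = col(U) is P = U (U^T U)^(-1) U^T.
Compute U^T U =
  [6],
and U^T v = (-8).
Solve U^T U · c = U^T v for the coefficients: c = (-4/3). The projection is proj_W(v) = U c.
Check: (v - proj_W(v)) · u_1 = 0  (should be 0).
Result: proj_W(v) = (-8/3, -4/3, -4/3).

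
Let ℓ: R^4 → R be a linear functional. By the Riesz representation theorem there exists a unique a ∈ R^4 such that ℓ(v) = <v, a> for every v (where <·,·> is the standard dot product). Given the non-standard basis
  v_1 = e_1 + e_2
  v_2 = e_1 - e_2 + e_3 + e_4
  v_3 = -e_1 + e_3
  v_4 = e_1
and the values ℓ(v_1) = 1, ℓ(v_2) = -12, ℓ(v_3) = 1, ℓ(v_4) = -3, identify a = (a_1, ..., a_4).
a = (-3, 4, -2, -3)

Write a = (a_1, ..., a_4) in the standard basis. For each basis vector v_i, ℓ(v_i) = <v_i, a> is a linear equation in the a_j's. Collect the n equations into a matrix system V a = ℓ, where row i of V is v_i (expressed in the standard basis). Since V is invertible (lower-triangular with 1s on the diagonal, up to permutation), solve by back-substitution:
  V =
[[1, 1, 0, 0],
 [1, -1, 1, 1],
 [-1, 0, 1, 0],
 [1, 0, 0, 0]]
  V a = (1, -12, 1, -3)
Solving gives a = (-3, 4, -2, -3).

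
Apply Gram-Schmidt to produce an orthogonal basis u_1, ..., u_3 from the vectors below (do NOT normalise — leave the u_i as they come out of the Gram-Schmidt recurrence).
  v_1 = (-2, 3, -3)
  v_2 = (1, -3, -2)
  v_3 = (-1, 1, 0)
Orthogonal basis:
  u_1 = (-2, 3, -3)
  u_2 = (6/11, -51/22, -59/22)
  u_3 = (-120/283, -56/283, 24/283)

Apply the Gram-Schmidt recurrence
  u_1 = v_1
  u_i = v_i − Σ_{j<i} ((v_i · u_j) / (u_j · u_j)) · u_j.

Step by step this gives:
  u_1 = (-2, 3, -3)
  u_2 = (6/11, -51/22, -59/22)
  u_3 = (-120/283, -56/283, 24/283)

Orthogonality check:
  u_2 · u_1 = 0 (should be 0)
  u_3 · u_1 = 0 (should be 0)
  u_3 · u_2 = 0 (should be 0)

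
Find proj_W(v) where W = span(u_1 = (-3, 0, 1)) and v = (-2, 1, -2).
proj_W(v) = (-6/5, 0, 2/5)

Set up U = [u_1 | ... | u_1] ∈ R^(3×1). The projector onto W = col(U) is P = U (U^T U)^(-1) U^T.
Compute U^T U =
  [10],
and U^T v = (4).
Solve U^T U · c = U^T v for the coefficients: c = (2/5). The projection is proj_W(v) = U c.
Check: (v - proj_W(v)) · u_1 = 0  (should be 0).
Result: proj_W(v) = (-6/5, 0, 2/5).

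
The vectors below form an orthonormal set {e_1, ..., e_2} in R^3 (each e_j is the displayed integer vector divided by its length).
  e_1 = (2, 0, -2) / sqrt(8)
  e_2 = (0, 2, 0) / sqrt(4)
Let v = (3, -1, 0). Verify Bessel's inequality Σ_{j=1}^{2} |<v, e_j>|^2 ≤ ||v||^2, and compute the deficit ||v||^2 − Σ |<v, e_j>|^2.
Σ |<v, e_j>|^2 = 11/2; ||v||^2 = 10; deficit = 9/2

Write each e_j = u_j / sqrt(<u_j, u_j>) where u_j is the displayed integer vector. Then <v, e_j> = <v, u_j> / sqrt(<u_j, u_j>), so |<v, e_j>|^2 = <v, u_j>^2 / <u_j, u_j>.
Coefficients: <v, e_1> = 6/sqrt(8), <v, e_2> = -2/sqrt(4).
Square and sum: Σ |<v, e_j>|^2 = 11/2.
Compute ||v||^2 = v·v = 10.
Deficit = 10 − 11/2 = 9/2 ≥ 0, confirming Bessel's inequality. (The deficit equals ||v − Σ <v,e_j> e_j||^2, the squared distance from v to span{e_j}.)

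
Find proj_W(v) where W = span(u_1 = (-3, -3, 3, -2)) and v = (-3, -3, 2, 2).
proj_W(v) = (-60/31, -60/31, 60/31, -40/31)

Set up U = [u_1 | ... | u_1] ∈ R^(4×1). The projector onto W = col(U) is P = U (U^T U)^(-1) U^T.
Compute U^T U =
  [31],
and U^T v = (20).
Solve U^T U · c = U^T v for the coefficients: c = (20/31). The projection is proj_W(v) = U c.
Check: (v - proj_W(v)) · u_1 = 0  (should be 0).
Result: proj_W(v) = (-60/31, -60/31, 60/31, -40/31).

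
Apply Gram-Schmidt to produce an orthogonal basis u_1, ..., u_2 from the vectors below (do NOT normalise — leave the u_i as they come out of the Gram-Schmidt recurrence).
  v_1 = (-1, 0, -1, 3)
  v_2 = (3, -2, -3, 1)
Orthogonal basis:
  u_1 = (-1, 0, -1, 3)
  u_2 = (36/11, -2, -30/11, 2/11)

Apply the Gram-Schmidt recurrence
  u_1 = v_1
  u_i = v_i − Σ_{j<i} ((v_i · u_j) / (u_j · u_j)) · u_j.

Step by step this gives:
  u_1 = (-1, 0, -1, 3)
  u_2 = (36/11, -2, -30/11, 2/11)

Orthogonality check:
  u_2 · u_1 = 0 (should be 0)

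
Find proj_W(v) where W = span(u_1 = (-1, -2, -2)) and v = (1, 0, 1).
proj_W(v) = (1/3, 2/3, 2/3)

Set up U = [u_1 | ... | u_1] ∈ R^(3×1). The projector onto W = col(U) is P = U (U^T U)^(-1) U^T.
Compute U^T U =
  [9],
and U^T v = (-3).
Solve U^T U · c = U^T v for the coefficients: c = (-1/3). The projection is proj_W(v) = U c.
Check: (v - proj_W(v)) · u_1 = 0  (should be 0).
Result: proj_W(v) = (1/3, 2/3, 2/3).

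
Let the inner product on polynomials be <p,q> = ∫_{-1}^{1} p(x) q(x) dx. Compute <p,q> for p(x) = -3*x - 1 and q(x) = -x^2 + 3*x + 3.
<p,q> = -34/3

Expand the product: p(x)·q(x) = 3*x^3 - 8*x^2 - 12*x - 3.
∫_{-1}^{1} of each monomial x^k gives [2/(k+1) if k even, 0 if k odd]. Integrating term-by-term (or equivalently evaluating the antiderivative F(x) = 3*x^4/4 - 8*x^3/3 - 6*x^2 - 3*x at the endpoints):
  F(1) − F(−1) = -131/12 − (5/12) = -34/3.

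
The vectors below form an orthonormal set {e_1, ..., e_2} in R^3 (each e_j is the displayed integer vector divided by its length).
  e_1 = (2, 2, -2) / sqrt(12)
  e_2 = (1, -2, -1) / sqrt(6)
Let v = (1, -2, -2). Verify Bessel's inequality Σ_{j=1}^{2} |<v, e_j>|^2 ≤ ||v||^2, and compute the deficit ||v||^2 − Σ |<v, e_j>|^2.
Σ |<v, e_j>|^2 = 17/2; ||v||^2 = 9; deficit = 1/2

Write each e_j = u_j / sqrt(<u_j, u_j>) where u_j is the displayed integer vector. Then <v, e_j> = <v, u_j> / sqrt(<u_j, u_j>), so |<v, e_j>|^2 = <v, u_j>^2 / <u_j, u_j>.
Coefficients: <v, e_1> = 2/sqrt(12), <v, e_2> = 7/sqrt(6).
Square and sum: Σ |<v, e_j>|^2 = 17/2.
Compute ||v||^2 = v·v = 9.
Deficit = 9 − 17/2 = 1/2 ≥ 0, confirming Bessel's inequality. (The deficit equals ||v − Σ <v,e_j> e_j||^2, the squared distance from v to span{e_j}.)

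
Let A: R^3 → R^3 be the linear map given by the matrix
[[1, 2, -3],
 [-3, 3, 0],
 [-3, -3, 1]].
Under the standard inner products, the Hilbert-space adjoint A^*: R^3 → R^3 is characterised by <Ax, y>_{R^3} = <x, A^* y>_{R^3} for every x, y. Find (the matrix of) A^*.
A^* = A^T =
[[1, -3, -3],
 [2, 3, -3],
 [-3, 0, 1]]

For real matrices with standard dot products, the defining identity <Ax, y> = <x, A^* y> gives (Ax)^T y = x^T (A^*) y, i.e. x^T A^T y = x^T (A^*) y. Since this holds for all x, y, we must have A^* = A^T. Therefore
A^* =
[[1, -3, -3],
 [2, 3, -3],
 [-3, 0, 1]].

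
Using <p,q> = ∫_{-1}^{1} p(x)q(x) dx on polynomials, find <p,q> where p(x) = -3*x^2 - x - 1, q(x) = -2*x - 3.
<p,q> = 40/3

Expand the product: p(x)·q(x) = 6*x^3 + 11*x^2 + 5*x + 3.
∫_{-1}^{1} of each monomial x^k gives [2/(k+1) if k even, 0 if k odd]. Integrating term-by-term (or equivalently evaluating the antiderivative F(x) = 3*x^4/2 + 11*x^3/3 + 5*x^2/2 + 3*x at the endpoints):
  F(1) − F(−1) = 32/3 − (-8/3) = 40/3.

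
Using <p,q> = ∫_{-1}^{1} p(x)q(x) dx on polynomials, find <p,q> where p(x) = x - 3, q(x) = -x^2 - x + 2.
<p,q> = -32/3

Expand the product: p(x)·q(x) = -x^3 + 2*x^2 + 5*x - 6.
∫_{-1}^{1} of each monomial x^k gives [2/(k+1) if k even, 0 if k odd]. Integrating term-by-term (or equivalently evaluating the antiderivative F(x) = -x^4/4 + 2*x^3/3 + 5*x^2/2 - 6*x at the endpoints):
  F(1) − F(−1) = -37/12 − (91/12) = -32/3.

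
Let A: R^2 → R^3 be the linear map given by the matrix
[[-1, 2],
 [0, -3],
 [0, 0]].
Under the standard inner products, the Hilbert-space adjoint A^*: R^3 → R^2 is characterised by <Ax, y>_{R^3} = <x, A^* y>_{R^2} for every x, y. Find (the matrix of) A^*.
A^* = A^T =
[[-1, 0, 0],
 [2, -3, 0]]

For real matrices with standard dot products, the defining identity <Ax, y> = <x, A^* y> gives (Ax)^T y = x^T (A^*) y, i.e. x^T A^T y = x^T (A^*) y. Since this holds for all x, y, we must have A^* = A^T. Therefore
A^* =
[[-1, 0, 0],
 [2, -3, 0]].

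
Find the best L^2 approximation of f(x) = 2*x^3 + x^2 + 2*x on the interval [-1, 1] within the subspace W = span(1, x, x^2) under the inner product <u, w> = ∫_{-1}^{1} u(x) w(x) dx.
g(x) = x^2 + 16*x/5

The best approximation g ∈ W is the orthogonal projection of f onto W. Writing g = a_0 + a_1 x + a_2 x^2, the coefficients solve the normal equations G · a = b where
  G_{ij} = <φ_i, φ_j> and b_i = <f, φ_i>, with φ_0 = 1, φ_1 = x, φ_2 = x^2.
G =
  [2, 0, 2/3]
  [0, 2/3, 0]
  [2/3, 0, 2/5],
b = (2/3, 32/15, 2/5).
Solving gives a_0 = 0, a_1 = 16/5, a_2 = 1, so
  g(x) = x^2 + 16*x/5.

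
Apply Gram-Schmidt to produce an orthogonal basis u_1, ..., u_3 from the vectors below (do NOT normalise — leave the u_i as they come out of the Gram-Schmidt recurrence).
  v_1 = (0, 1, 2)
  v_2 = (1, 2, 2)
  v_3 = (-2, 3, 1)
Orthogonal basis:
  u_1 = (0, 1, 2)
  u_2 = (1, 4/5, -2/5)
  u_3 = (-2, 2, -1)

Apply the Gram-Schmidt recurrence
  u_1 = v_1
  u_i = v_i − Σ_{j<i} ((v_i · u_j) / (u_j · u_j)) · u_j.

Step by step this gives:
  u_1 = (0, 1, 2)
  u_2 = (1, 4/5, -2/5)
  u_3 = (-2, 2, -1)

Orthogonality check:
  u_2 · u_1 = 0 (should be 0)
  u_3 · u_1 = 0 (should be 0)
  u_3 · u_2 = 0 (should be 0)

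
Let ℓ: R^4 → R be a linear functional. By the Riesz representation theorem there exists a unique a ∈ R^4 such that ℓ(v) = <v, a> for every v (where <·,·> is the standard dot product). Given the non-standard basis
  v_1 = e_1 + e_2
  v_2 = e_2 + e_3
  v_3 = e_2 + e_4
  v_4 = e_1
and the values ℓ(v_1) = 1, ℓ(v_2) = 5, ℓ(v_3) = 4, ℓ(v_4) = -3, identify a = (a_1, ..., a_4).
a = (-3, 4, 1, 0)

Write a = (a_1, ..., a_4) in the standard basis. For each basis vector v_i, ℓ(v_i) = <v_i, a> is a linear equation in the a_j's. Collect the n equations into a matrix system V a = ℓ, where row i of V is v_i (expressed in the standard basis). Since V is invertible (lower-triangular with 1s on the diagonal, up to permutation), solve by back-substitution:
  V =
[[1, 1, 0, 0],
 [0, 1, 1, 0],
 [0, 1, 0, 1],
 [1, 0, 0, 0]]
  V a = (1, 5, 4, -3)
Solving gives a = (-3, 4, 1, 0).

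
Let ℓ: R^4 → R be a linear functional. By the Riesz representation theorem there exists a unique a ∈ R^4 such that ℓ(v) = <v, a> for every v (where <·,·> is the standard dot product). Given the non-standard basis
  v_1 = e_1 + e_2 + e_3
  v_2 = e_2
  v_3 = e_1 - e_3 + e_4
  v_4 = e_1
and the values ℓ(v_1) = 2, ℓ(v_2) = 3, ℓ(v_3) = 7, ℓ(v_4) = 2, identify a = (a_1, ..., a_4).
a = (2, 3, -3, 2)

Write a = (a_1, ..., a_4) in the standard basis. For each basis vector v_i, ℓ(v_i) = <v_i, a> is a linear equation in the a_j's. Collect the n equations into a matrix system V a = ℓ, where row i of V is v_i (expressed in the standard basis). Since V is invertible (lower-triangular with 1s on the diagonal, up to permutation), solve by back-substitution:
  V =
[[1, 1, 1, 0],
 [0, 1, 0, 0],
 [1, 0, -1, 1],
 [1, 0, 0, 0]]
  V a = (2, 3, 7, 2)
Solving gives a = (2, 3, -3, 2).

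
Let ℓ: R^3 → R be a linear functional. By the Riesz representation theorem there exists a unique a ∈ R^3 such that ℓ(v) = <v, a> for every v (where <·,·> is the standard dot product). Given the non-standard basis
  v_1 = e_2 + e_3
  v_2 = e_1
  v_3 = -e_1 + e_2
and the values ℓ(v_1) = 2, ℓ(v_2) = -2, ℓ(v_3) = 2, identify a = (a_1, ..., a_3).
a = (-2, 0, 2)

Write a = (a_1, ..., a_3) in the standard basis. For each basis vector v_i, ℓ(v_i) = <v_i, a> is a linear equation in the a_j's. Collect the n equations into a matrix system V a = ℓ, where row i of V is v_i (expressed in the standard basis). Since V is invertible (lower-triangular with 1s on the diagonal, up to permutation), solve by back-substitution:
  V =
[[0, 1, 1],
 [1, 0, 0],
 [-1, 1, 0]]
  V a = (2, -2, 2)
Solving gives a = (-2, 0, 2).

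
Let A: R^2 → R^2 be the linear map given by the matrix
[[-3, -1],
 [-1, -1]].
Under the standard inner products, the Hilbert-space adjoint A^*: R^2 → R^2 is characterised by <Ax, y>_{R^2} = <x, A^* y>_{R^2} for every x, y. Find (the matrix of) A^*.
A^* = A^T =
[[-3, -1],
 [-1, -1]]

For real matrices with standard dot products, the defining identity <Ax, y> = <x, A^* y> gives (Ax)^T y = x^T (A^*) y, i.e. x^T A^T y = x^T (A^*) y. Since this holds for all x, y, we must have A^* = A^T. Therefore
A^* =
[[-3, -1],
 [-1, -1]].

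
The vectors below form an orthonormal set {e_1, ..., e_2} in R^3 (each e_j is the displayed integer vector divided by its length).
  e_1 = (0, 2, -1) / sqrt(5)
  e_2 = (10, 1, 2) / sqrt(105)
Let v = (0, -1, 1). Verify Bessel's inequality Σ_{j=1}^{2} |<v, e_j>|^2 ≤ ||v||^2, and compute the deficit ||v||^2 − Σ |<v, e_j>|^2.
Σ |<v, e_j>|^2 = 38/21; ||v||^2 = 2; deficit = 4/21

Write each e_j = u_j / sqrt(<u_j, u_j>) where u_j is the displayed integer vector. Then <v, e_j> = <v, u_j> / sqrt(<u_j, u_j>), so |<v, e_j>|^2 = <v, u_j>^2 / <u_j, u_j>.
Coefficients: <v, e_1> = -3/sqrt(5), <v, e_2> = 1/sqrt(105).
Square and sum: Σ |<v, e_j>|^2 = 38/21.
Compute ||v||^2 = v·v = 2.
Deficit = 2 − 38/21 = 4/21 ≥ 0, confirming Bessel's inequality. (The deficit equals ||v − Σ <v,e_j> e_j||^2, the squared distance from v to span{e_j}.)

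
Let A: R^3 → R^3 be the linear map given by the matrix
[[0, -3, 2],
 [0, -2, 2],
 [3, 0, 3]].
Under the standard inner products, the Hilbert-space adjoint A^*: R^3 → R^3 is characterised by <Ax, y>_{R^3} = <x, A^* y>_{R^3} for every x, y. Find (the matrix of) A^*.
A^* = A^T =
[[0, 0, 3],
 [-3, -2, 0],
 [2, 2, 3]]

For real matrices with standard dot products, the defining identity <Ax, y> = <x, A^* y> gives (Ax)^T y = x^T (A^*) y, i.e. x^T A^T y = x^T (A^*) y. Since this holds for all x, y, we must have A^* = A^T. Therefore
A^* =
[[0, 0, 3],
 [-3, -2, 0],
 [2, 2, 3]].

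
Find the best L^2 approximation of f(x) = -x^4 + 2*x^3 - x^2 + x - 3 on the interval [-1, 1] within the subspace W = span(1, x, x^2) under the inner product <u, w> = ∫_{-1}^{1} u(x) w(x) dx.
g(x) = -13*x^2/7 + 11*x/5 - 102/35

The best approximation g ∈ W is the orthogonal projection of f onto W. Writing g = a_0 + a_1 x + a_2 x^2, the coefficients solve the normal equations G · a = b where
  G_{ij} = <φ_i, φ_j> and b_i = <f, φ_i>, with φ_0 = 1, φ_1 = x, φ_2 = x^2.
G =
  [2, 0, 2/3]
  [0, 2/3, 0]
  [2/3, 0, 2/5],
b = (-106/15, 22/15, -94/35).
Solving gives a_0 = -102/35, a_1 = 11/5, a_2 = -13/7, so
  g(x) = -13*x^2/7 + 11*x/5 - 102/35.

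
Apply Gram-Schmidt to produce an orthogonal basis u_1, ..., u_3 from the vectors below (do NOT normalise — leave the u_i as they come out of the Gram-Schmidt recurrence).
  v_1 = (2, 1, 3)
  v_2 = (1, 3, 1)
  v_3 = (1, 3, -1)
Orthogonal basis:
  u_1 = (2, 1, 3)
  u_2 = (-1/7, 17/7, -5/7)
  u_3 = (8/9, -1/9, -5/9)

Apply the Gram-Schmidt recurrence
  u_1 = v_1
  u_i = v_i − Σ_{j<i} ((v_i · u_j) / (u_j · u_j)) · u_j.

Step by step this gives:
  u_1 = (2, 1, 3)
  u_2 = (-1/7, 17/7, -5/7)
  u_3 = (8/9, -1/9, -5/9)

Orthogonality check:
  u_2 · u_1 = 0 (should be 0)
  u_3 · u_1 = 0 (should be 0)
  u_3 · u_2 = 0 (should be 0)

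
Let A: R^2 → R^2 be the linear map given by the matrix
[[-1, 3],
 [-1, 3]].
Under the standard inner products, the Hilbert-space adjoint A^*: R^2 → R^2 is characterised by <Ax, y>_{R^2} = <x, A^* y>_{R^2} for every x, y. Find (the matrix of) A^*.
A^* = A^T =
[[-1, -1],
 [3, 3]]

For real matrices with standard dot products, the defining identity <Ax, y> = <x, A^* y> gives (Ax)^T y = x^T (A^*) y, i.e. x^T A^T y = x^T (A^*) y. Since this holds for all x, y, we must have A^* = A^T. Therefore
A^* =
[[-1, -1],
 [3, 3]].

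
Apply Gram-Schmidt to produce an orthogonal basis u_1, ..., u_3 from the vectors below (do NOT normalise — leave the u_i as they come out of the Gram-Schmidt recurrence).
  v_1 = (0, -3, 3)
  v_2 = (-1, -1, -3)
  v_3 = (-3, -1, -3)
Orthogonal basis:
  u_1 = (0, -3, 3)
  u_2 = (-1, -2, -2)
  u_3 = (-16/9, 4/9, 4/9)

Apply the Gram-Schmidt recurrence
  u_1 = v_1
  u_i = v_i − Σ_{j<i} ((v_i · u_j) / (u_j · u_j)) · u_j.

Step by step this gives:
  u_1 = (0, -3, 3)
  u_2 = (-1, -2, -2)
  u_3 = (-16/9, 4/9, 4/9)

Orthogonality check:
  u_2 · u_1 = 0 (should be 0)
  u_3 · u_1 = 0 (should be 0)
  u_3 · u_2 = 0 (should be 0)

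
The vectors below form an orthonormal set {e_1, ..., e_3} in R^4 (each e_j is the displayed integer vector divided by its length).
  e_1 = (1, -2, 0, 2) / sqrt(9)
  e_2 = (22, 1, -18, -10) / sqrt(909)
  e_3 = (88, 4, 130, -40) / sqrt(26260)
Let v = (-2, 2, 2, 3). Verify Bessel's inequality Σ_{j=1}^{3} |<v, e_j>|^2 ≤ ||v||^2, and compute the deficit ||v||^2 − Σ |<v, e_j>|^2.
Σ |<v, e_j>|^2 = 836/65; ||v||^2 = 21; deficit = 529/65

Write each e_j = u_j / sqrt(<u_j, u_j>) where u_j is the displayed integer vector. Then <v, e_j> = <v, u_j> / sqrt(<u_j, u_j>), so |<v, e_j>|^2 = <v, u_j>^2 / <u_j, u_j>.
Coefficients: <v, e_1> = 0/sqrt(9), <v, e_2> = -108/sqrt(909), <v, e_3> = -28/sqrt(26260).
Square and sum: Σ |<v, e_j>|^2 = 836/65.
Compute ||v||^2 = v·v = 21.
Deficit = 21 − 836/65 = 529/65 ≥ 0, confirming Bessel's inequality. (The deficit equals ||v − Σ <v,e_j> e_j||^2, the squared distance from v to span{e_j}.)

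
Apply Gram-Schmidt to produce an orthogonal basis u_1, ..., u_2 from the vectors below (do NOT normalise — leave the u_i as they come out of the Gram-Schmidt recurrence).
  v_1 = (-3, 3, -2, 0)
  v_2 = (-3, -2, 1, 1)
Orthogonal basis:
  u_1 = (-3, 3, -2, 0)
  u_2 = (-63/22, -47/22, 12/11, 1)

Apply the Gram-Schmidt recurrence
  u_1 = v_1
  u_i = v_i − Σ_{j<i} ((v_i · u_j) / (u_j · u_j)) · u_j.

Step by step this gives:
  u_1 = (-3, 3, -2, 0)
  u_2 = (-63/22, -47/22, 12/11, 1)

Orthogonality check:
  u_2 · u_1 = 0 (should be 0)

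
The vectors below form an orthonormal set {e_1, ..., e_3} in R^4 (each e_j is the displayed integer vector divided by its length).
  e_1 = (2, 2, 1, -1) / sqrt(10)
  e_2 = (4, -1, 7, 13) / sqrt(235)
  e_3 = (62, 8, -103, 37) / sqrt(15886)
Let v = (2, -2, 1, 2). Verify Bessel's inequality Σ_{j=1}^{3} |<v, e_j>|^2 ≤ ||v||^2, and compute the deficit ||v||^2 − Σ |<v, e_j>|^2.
Σ |<v, e_j>|^2 = 1413/169; ||v||^2 = 13; deficit = 784/169

Write each e_j = u_j / sqrt(<u_j, u_j>) where u_j is the displayed integer vector. Then <v, e_j> = <v, u_j> / sqrt(<u_j, u_j>), so |<v, e_j>|^2 = <v, u_j>^2 / <u_j, u_j>.
Coefficients: <v, e_1> = -1/sqrt(10), <v, e_2> = 43/sqrt(235), <v, e_3> = 79/sqrt(15886).
Square and sum: Σ |<v, e_j>|^2 = 1413/169.
Compute ||v||^2 = v·v = 13.
Deficit = 13 − 1413/169 = 784/169 ≥ 0, confirming Bessel's inequality. (The deficit equals ||v − Σ <v,e_j> e_j||^2, the squared distance from v to span{e_j}.)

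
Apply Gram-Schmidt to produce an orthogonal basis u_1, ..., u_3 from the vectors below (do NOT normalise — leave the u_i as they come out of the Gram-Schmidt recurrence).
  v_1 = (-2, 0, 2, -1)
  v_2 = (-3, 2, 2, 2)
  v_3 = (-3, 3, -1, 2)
Orthogonal basis:
  u_1 = (-2, 0, 2, -1)
  u_2 = (-11/9, 2, 2/9, 26/9)
  u_3 = (-152/125, 101/125, -211/125, -118/125)

Apply the Gram-Schmidt recurrence
  u_1 = v_1
  u_i = v_i − Σ_{j<i} ((v_i · u_j) / (u_j · u_j)) · u_j.

Step by step this gives:
  u_1 = (-2, 0, 2, -1)
  u_2 = (-11/9, 2, 2/9, 26/9)
  u_3 = (-152/125, 101/125, -211/125, -118/125)

Orthogonality check:
  u_2 · u_1 = 0 (should be 0)
  u_3 · u_1 = 0 (should be 0)
  u_3 · u_2 = 0 (should be 0)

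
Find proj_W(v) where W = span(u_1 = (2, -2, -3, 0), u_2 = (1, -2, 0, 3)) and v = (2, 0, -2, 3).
proj_W(v) = (275/202, -201/101, -111/101, 381/202)

Set up U = [u_1 | ... | u_2] ∈ R^(4×2). The projector onto W = col(U) is P = U (U^T U)^(-1) U^T.
Compute U^T U =
  [17, 6]
  [6, 14],
and U^T v = (10, 11).
Solve U^T U · c = U^T v for the coefficients: c = (37/101, 127/202). The projection is proj_W(v) = U c.
Check: (v - proj_W(v)) · u_1 = 0  (should be 0).
Check: (v - proj_W(v)) · u_2 = 0  (should be 0).
Result: proj_W(v) = (275/202, -201/101, -111/101, 381/202).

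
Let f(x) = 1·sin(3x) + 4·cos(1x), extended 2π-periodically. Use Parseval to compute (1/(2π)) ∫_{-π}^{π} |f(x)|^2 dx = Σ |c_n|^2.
Σ |c_n|^2 = 17/2

Expand |f|^2 and use orthogonality of {sin(nx), cos(mx)} on [-π, π]:
  ∫_{-π}^{π} sin(nx)^2 dx = π, ∫ cos(mx)^2 dx = π, and cross terms integrate to 0.
So ∫_{-π}^{π} f(x)^2 dx = 1^2 · π + 4^2 · π = (1 + 16)π.
Divide by 2π: (1 + 16)/2 = 17/2.
By Parseval, this equals Σ |c_n|^2.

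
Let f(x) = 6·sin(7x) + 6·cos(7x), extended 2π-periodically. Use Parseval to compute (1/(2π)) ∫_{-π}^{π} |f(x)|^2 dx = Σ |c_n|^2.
Σ |c_n|^2 = 36

Expand |f|^2 and use orthogonality of {sin(nx), cos(mx)} on [-π, π]:
  ∫_{-π}^{π} sin(nx)^2 dx = π, ∫ cos(mx)^2 dx = π, and cross terms integrate to 0.
So ∫_{-π}^{π} f(x)^2 dx = 6^2 · π + 6^2 · π = (36 + 36)π.
Divide by 2π: (36 + 36)/2 = 36.
By Parseval, this equals Σ |c_n|^2.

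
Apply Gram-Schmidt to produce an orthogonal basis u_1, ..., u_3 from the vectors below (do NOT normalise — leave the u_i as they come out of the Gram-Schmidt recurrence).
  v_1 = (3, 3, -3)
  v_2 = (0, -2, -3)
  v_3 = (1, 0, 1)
Orthogonal basis:
  u_1 = (3, 3, -3)
  u_2 = (-1/3, -7/3, -8/3)
  u_3 = (35/38, -21/38, 7/19)

Apply the Gram-Schmidt recurrence
  u_1 = v_1
  u_i = v_i − Σ_{j<i} ((v_i · u_j) / (u_j · u_j)) · u_j.

Step by step this gives:
  u_1 = (3, 3, -3)
  u_2 = (-1/3, -7/3, -8/3)
  u_3 = (35/38, -21/38, 7/19)

Orthogonality check:
  u_2 · u_1 = 0 (should be 0)
  u_3 · u_1 = 0 (should be 0)
  u_3 · u_2 = 0 (should be 0)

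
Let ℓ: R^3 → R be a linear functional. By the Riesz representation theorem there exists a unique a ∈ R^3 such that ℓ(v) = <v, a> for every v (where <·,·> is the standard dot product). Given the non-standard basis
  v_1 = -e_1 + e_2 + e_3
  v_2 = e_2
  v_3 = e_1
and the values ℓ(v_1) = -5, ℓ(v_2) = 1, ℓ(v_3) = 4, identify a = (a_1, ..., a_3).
a = (4, 1, -2)

Write a = (a_1, ..., a_3) in the standard basis. For each basis vector v_i, ℓ(v_i) = <v_i, a> is a linear equation in the a_j's. Collect the n equations into a matrix system V a = ℓ, where row i of V is v_i (expressed in the standard basis). Since V is invertible (lower-triangular with 1s on the diagonal, up to permutation), solve by back-substitution:
  V =
[[-1, 1, 1],
 [0, 1, 0],
 [1, 0, 0]]
  V a = (-5, 1, 4)
Solving gives a = (4, 1, -2).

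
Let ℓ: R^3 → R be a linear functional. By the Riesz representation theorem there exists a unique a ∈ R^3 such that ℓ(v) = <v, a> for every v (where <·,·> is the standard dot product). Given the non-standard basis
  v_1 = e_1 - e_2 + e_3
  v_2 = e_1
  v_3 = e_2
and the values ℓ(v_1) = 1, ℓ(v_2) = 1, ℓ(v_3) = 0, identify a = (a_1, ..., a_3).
a = (1, 0, 0)

Write a = (a_1, ..., a_3) in the standard basis. For each basis vector v_i, ℓ(v_i) = <v_i, a> is a linear equation in the a_j's. Collect the n equations into a matrix system V a = ℓ, where row i of V is v_i (expressed in the standard basis). Since V is invertible (lower-triangular with 1s on the diagonal, up to permutation), solve by back-substitution:
  V =
[[1, -1, 1],
 [1, 0, 0],
 [0, 1, 0]]
  V a = (1, 1, 0)
Solving gives a = (1, 0, 0).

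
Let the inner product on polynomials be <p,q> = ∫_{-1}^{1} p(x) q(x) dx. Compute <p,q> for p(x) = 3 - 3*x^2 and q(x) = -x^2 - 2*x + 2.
<p,q> = 36/5

Expand the product: p(x)·q(x) = 3*x^4 + 6*x^3 - 9*x^2 - 6*x + 6.
∫_{-1}^{1} of each monomial x^k gives [2/(k+1) if k even, 0 if k odd]. Integrating term-by-term (or equivalently evaluating the antiderivative F(x) = 3*x^5/5 + 3*x^4/2 - 3*x^3 - 3*x^2 + 6*x at the endpoints):
  F(1) − F(−1) = 21/10 − (-51/10) = 36/5.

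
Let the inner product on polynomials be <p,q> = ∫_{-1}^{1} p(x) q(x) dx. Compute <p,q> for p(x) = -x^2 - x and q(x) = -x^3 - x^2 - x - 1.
<p,q> = 32/15

Expand the product: p(x)·q(x) = x^5 + 2*x^4 + 2*x^3 + 2*x^2 + x.
∫_{-1}^{1} of each monomial x^k gives [2/(k+1) if k even, 0 if k odd]. Integrating term-by-term (or equivalently evaluating the antiderivative F(x) = x^6/6 + 2*x^5/5 + x^4/2 + 2*x^3/3 + x^2/2 at the endpoints):
  F(1) − F(−1) = 67/30 − (1/10) = 32/15.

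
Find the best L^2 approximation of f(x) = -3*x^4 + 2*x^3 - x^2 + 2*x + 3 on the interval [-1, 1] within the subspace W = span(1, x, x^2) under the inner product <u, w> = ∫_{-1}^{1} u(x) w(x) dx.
g(x) = -25*x^2/7 + 16*x/5 + 114/35

The best approximation g ∈ W is the orthogonal projection of f onto W. Writing g = a_0 + a_1 x + a_2 x^2, the coefficients solve the normal equations G · a = b where
  G_{ij} = <φ_i, φ_j> and b_i = <f, φ_i>, with φ_0 = 1, φ_1 = x, φ_2 = x^2.
G =
  [2, 0, 2/3]
  [0, 2/3, 0]
  [2/3, 0, 2/5],
b = (62/15, 32/15, 26/35).
Solving gives a_0 = 114/35, a_1 = 16/5, a_2 = -25/7, so
  g(x) = -25*x^2/7 + 16*x/5 + 114/35.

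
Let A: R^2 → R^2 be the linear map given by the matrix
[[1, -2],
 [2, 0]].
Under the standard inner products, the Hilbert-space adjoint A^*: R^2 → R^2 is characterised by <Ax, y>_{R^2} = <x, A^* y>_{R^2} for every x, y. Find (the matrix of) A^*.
A^* = A^T =
[[1, 2],
 [-2, 0]]

For real matrices with standard dot products, the defining identity <Ax, y> = <x, A^* y> gives (Ax)^T y = x^T (A^*) y, i.e. x^T A^T y = x^T (A^*) y. Since this holds for all x, y, we must have A^* = A^T. Therefore
A^* =
[[1, 2],
 [-2, 0]].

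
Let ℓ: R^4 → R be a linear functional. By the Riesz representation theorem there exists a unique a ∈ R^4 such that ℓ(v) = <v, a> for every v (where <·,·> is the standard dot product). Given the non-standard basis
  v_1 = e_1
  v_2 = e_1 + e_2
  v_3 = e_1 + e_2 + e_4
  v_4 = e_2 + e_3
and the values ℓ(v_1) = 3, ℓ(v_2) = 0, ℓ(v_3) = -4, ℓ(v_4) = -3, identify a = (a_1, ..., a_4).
a = (3, -3, 0, -4)

Write a = (a_1, ..., a_4) in the standard basis. For each basis vector v_i, ℓ(v_i) = <v_i, a> is a linear equation in the a_j's. Collect the n equations into a matrix system V a = ℓ, where row i of V is v_i (expressed in the standard basis). Since V is invertible (lower-triangular with 1s on the diagonal, up to permutation), solve by back-substitution:
  V =
[[1, 0, 0, 0],
 [1, 1, 0, 0],
 [1, 1, 0, 1],
 [0, 1, 1, 0]]
  V a = (3, 0, -4, -3)
Solving gives a = (3, -3, 0, -4).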